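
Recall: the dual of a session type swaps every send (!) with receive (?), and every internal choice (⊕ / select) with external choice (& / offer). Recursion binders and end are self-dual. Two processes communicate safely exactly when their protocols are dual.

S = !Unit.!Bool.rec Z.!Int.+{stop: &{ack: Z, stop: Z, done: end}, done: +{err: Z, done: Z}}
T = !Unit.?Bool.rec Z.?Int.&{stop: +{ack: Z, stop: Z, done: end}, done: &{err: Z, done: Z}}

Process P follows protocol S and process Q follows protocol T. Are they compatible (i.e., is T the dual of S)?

!Unit | !Unit  ✗ same direction on both sides — not dual

NO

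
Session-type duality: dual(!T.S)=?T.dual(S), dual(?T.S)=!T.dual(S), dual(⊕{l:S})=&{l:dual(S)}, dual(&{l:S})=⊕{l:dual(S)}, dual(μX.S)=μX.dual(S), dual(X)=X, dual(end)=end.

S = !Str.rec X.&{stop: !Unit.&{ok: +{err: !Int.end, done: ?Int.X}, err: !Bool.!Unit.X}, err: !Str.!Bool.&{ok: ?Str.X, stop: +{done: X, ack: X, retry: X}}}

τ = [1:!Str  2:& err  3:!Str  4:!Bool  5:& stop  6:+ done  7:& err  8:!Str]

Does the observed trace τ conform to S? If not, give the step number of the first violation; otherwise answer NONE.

NONE

[1] !Str  match  cont: rec X.…
[2] & err  match  cont: !Str.!Bool.&{ok: ?Str.rec X.…, stop: +{done: rec X.…, ack: rec X.…, retry: rec X.…}}
[3] !Str  match  cont: !Bool.&{ok: ?Str.rec X.…, stop: +{done: rec X.…, ack: rec X.…, retry: rec X.…}}
[4] !Bool  match  cont: &{ok: ?Str.rec X.…, stop: +{done: rec X.…, ack: rec X.…, retry: rec X.…}}
[5] & stop  match  cont: +{done: rec X.…, ack: rec X.…, retry: rec X.…}
[6] + done  match  cont: rec X.…
[7] & err  match  cont: !Str.!Bool.&{ok: ?Str.rec X.…, stop: +{done: rec X.…, ack: rec X.…, retry: rec X.…}}
[8] !Str  match  cont: !Bool.&{ok: ?Str.rec X.…, stop: +{done: rec X.…, ack: rec X.…, retry: rec X.…}}
τ conforms to S (length 8)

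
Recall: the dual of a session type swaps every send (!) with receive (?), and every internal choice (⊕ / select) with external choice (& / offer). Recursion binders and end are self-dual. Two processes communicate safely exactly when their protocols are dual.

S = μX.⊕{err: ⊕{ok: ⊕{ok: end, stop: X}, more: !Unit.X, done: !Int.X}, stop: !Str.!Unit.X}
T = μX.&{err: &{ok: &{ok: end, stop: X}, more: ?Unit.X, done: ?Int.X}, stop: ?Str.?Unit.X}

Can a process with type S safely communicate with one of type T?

YES

μX vs μX  ✓ (μ self-dual)
  ⊕{err,stop} vs &{err,stop}  ✓ same labels
    [err]
      ⊕{ok,more,done} vs &{ok,more,done}  ✓ same labels
        [ok]
          ⊕{ok,stop} vs &{ok,stop}  ✓ same labels
            [ok]
              end vs end  ✓
            [stop]
              X vs X  ✓
        [more]
          !Unit vs ?Unit  ✓
            X vs X  ✓
        [done]
          !Int vs ?Int  ✓
            X vs X  ✓
    [stop]
      !Str vs ?Str  ✓
        !Unit vs ?Unit  ✓
          X vs X  ✓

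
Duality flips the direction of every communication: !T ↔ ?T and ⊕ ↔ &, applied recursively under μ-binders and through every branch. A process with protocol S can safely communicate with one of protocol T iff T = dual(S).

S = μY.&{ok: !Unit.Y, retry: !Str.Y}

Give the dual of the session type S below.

μY.⊕{ok: ?Unit.Y, retry: ?Str.Y}

μY → μY  (binder kept)
  &{ok,retry} → ⊕{ok,retry}  (external→internal)
    • ok:
      !Unit → ?Unit
        dual(Y) = Y
    • retry:
      !Str → ?Str
        dual(Y) = Y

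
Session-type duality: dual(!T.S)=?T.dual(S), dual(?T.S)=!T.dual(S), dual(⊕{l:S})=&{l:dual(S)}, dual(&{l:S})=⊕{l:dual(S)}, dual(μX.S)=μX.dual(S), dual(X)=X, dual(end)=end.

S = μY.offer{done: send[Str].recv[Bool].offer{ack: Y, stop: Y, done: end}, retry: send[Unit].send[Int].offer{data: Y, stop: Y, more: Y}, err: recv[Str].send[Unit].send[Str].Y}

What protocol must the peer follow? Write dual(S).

μY ↦ μY  (binder kept)
  offer{done,retry,err} ↦ select{done,retry,err}  (offer→select)
    • done:
      send[Str] ↦ recv[Str]
        recv[Bool] ↦ send[Bool]
          offer{ack,stop,done} ↦ select{ack,stop,done}  (offer→select)
            • ack:
              Y ↦ Y
            • stop:
              Y ↦ Y
            • done:
              end ↦ end
    • retry:
      send[Unit] ↦ recv[Unit]
        send[Int] ↦ recv[Int]
          offer{data,stop,more} ↦ select{data,stop,more}  (offer→select)
            • data:
              Y ↦ Y
            • stop:
              Y ↦ Y
            • more:
              Y ↦ Y
    • err:
      recv[Str] ↦ send[Str]
        send[Unit] ↦ recv[Unit]
          send[Str] ↦ recv[Str]
            Y ↦ Y

μY.select{done: recv[Str].send[Bool].select{ack: Y, stop: Y, done: end}, retry: recv[Unit].recv[Int].select{data: Y, stop: Y, more: Y}, err: send[Str].recv[Unit].recv[Str].Y}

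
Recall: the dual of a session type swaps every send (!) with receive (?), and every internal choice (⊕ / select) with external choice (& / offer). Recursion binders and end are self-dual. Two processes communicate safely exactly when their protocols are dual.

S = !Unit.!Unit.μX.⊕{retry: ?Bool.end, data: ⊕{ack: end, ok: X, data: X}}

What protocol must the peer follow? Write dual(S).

?Unit.?Unit.μX.&{retry: !Bool.end, data: &{ack: end, ok: X, data: X}}

!Unit = ?Unit
  !Unit = ?Unit
    μX = μX  (μ self-dual)
      ⊕{retry,data} = &{retry,data}  (internal→external)
        • retry:
          ?Bool = !Bool
            end ↦ end
        • data:
          ⊕{ack,ok,data} = &{ack,ok,data}  (internal→external)
            • ack:
              end ↦ end
            • ok:
              X ↦ X
            • data:
              X ↦ X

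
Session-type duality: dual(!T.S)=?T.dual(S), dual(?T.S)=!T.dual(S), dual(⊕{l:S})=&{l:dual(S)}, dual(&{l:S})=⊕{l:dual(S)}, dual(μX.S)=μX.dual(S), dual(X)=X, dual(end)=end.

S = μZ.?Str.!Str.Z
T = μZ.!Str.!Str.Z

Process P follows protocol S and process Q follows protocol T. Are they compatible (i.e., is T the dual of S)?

NO

μZ ‖ μZ  ok (binder kept)
  ?Str ‖ !Str  ok
    !Str ‖ !Str  ✗ same direction on both sides — not dual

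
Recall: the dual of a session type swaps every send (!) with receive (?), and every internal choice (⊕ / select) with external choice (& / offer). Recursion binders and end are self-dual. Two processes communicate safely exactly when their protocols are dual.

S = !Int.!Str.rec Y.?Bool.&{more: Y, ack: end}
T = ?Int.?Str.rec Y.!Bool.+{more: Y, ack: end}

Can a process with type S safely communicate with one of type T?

YES

!Int vs ?Int  ok
  !Str vs ?Str  ok
    rec Y vs rec Y  ok (binder kept)
      ?Bool vs !Bool  ok
        &{more,ack} vs +{more,ack}  ok label sets agree
          • more:
            Y vs Y  ok
          • ack:
            end vs end  ok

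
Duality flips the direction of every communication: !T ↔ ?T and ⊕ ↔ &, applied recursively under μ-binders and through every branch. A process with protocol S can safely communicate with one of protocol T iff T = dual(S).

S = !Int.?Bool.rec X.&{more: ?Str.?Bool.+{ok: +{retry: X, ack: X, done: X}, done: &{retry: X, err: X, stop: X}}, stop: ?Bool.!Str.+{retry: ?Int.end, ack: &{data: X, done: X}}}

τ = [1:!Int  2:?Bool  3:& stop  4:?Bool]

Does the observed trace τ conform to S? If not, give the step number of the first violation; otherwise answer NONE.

[1] !Int  ok  state: ?Bool.rec X.…
[2] ?Bool  ok  state: rec X.…
[3] & stop  ok  state: ?Bool.!Str.+{retry: ?Int.end, ack: &{data: rec X.…, done: rec X.…}}
[4] ?Bool  ok  state: !Str.+{retry: ?Int.end, ack: &{data: rec X.…, done: rec X.…}}
trace exhausted — no violation

NONE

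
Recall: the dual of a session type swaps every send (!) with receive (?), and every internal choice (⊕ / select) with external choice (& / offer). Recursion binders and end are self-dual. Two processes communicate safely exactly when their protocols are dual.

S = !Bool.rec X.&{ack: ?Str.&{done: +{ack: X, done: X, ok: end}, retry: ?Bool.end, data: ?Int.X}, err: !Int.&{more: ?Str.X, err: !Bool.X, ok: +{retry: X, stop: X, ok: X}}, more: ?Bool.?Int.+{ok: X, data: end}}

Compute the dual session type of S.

?Bool.rec X.+{ack: !Str.+{done: &{ack: X, done: X, ok: end}, retry: !Bool.end, data: !Int.X}, err: ?Int.+{more: !Str.X, err: ?Bool.X, ok: &{retry: X, stop: X, ok: X}}, more: !Bool.!Int.&{ok: X, data: end}}

!Bool = ?Bool
  rec X = rec X  (binder kept)
    &{ack,err,more} = +{ack,err,more}  (offer→select)
      case ack:
        ?Str = !Str
          &{done,retry,data} = +{done,retry,data}  (offer→select)
            case done:
              +{ack,done,ok} = &{ack,done,ok}  (select→offer)
                case ack:
                  X self-dual
                case done:
                  X self-dual
                case ok:
                  end self-dual
            case retry:
              ?Bool = !Bool
                end self-dual
            case data:
              ?Int = !Int
                X self-dual
      case err:
        !Int = ?Int
          &{more,err,ok} = +{more,err,ok}  (offer→select)
            case more:
              ?Str = !Str
                X self-dual
            case err:
              !Bool = ?Bool
                X self-dual
            case ok:
              +{retry,stop,ok} = &{retry,stop,ok}  (select→offer)
                case retry:
                  X self-dual
                case stop:
                  X self-dual
                case ok:
                  X self-dual
      case more:
        ?Bool = !Bool
          ?Int = !Int
            +{ok,data} = &{ok,data}  (select→offer)
              case ok:
                X self-dual
              case data:
                end self-dual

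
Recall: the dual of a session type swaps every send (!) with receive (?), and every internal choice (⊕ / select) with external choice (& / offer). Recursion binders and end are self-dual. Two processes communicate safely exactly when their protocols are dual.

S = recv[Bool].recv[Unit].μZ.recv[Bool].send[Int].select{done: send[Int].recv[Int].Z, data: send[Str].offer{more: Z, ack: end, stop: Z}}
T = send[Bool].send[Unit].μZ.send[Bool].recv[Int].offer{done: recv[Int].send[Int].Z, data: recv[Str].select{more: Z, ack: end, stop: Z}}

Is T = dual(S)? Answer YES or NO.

YES

recv[Bool] | send[Bool]  ✓
  recv[Unit] | send[Unit]  ✓
    μZ | μZ  ✓ (rec unchanged)
      recv[Bool] | send[Bool]  ✓
        send[Int] | recv[Int]  ✓
          select{done,data} | offer{done,data}  ✓ label sets agree
            case done:
              send[Int] | recv[Int]  ✓
                recv[Int] | send[Int]  ✓
                  Z | Z  ✓
            case data:
              send[Str] | recv[Str]  ✓
                offer{more,ack,stop} | select{more,ack,stop}  ✓ label sets agree
                  case more:
                    Z | Z  ✓
                  case ack:
                    end | end  ✓
                  case stop:
                    Z | Z  ✓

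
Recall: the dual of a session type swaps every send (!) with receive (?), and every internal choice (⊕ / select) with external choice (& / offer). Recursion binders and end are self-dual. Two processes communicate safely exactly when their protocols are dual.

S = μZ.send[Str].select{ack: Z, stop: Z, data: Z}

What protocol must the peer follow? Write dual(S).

μZ → μZ  (μ self-dual)
  send[Str] → recv[Str]
    select{ack,stop,data} → offer{ack,stop,data}  (select→offer)
      [ack]
        Z self-dual
      [stop]
        Z self-dual
      [data]
        Z self-dual

μZ.recv[Str].offer{ack: Z, stop: Z, data: Z}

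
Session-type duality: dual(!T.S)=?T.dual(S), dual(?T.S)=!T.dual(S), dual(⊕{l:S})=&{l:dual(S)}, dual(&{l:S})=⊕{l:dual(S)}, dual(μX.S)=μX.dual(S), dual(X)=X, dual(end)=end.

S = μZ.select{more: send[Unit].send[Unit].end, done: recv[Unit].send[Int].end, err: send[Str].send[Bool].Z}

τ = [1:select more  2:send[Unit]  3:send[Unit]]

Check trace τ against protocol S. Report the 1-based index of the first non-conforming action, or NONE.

[1] select more  ok  residual = send[Unit].send[Unit].end
[2] send[Unit]  ok  residual = send[Unit].end
[3] send[Unit]  ok  residual = end
all 3 steps conform

NONE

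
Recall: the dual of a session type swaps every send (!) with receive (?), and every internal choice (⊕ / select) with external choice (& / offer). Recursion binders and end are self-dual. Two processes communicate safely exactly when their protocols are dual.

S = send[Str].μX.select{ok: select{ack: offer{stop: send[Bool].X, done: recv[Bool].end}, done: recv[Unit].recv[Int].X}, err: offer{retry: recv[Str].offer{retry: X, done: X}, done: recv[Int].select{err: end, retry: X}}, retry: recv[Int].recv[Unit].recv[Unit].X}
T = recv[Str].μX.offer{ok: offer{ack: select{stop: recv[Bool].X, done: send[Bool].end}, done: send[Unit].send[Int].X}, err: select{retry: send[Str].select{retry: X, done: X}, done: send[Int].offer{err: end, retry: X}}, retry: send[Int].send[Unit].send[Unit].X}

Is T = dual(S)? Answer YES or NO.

send[Str] ‖ recv[Str]  match
  μX ‖ μX  match (rec unchanged)
    select{ok,err,retry} ‖ offer{ok,err,retry}  match same labels
      [ok]
        select{ack,done} ‖ offer{ack,done}  match same labels
          [ack]
            offer{stop,done} ‖ select{stop,done}  match same labels
              [stop]
                send[Bool] ‖ recv[Bool]  match
                  X ‖ X  match
              [done]
                recv[Bool] ‖ send[Bool]  match
                  end ‖ end  match
          [done]
            recv[Unit] ‖ send[Unit]  match
              recv[Int] ‖ send[Int]  match
                X ‖ X  match
      [err]
        offer{retry,done} ‖ select{retry,done}  match same labels
          [retry]
            recv[Str] ‖ send[Str]  match
              offer{retry,done} ‖ select{retry,done}  match same labels
                [retry]
                  X ‖ X  match
                [done]
                  X ‖ X  match
          [done]
            recv[Int] ‖ send[Int]  match
              select{err,retry} ‖ offer{err,retry}  match same labels
                [err]
                  end ‖ end  match
                [retry]
                  X ‖ X  match
      [retry]
        recv[Int] ‖ send[Int]  match
          recv[Unit] ‖ send[Unit]  match
            recv[Unit] ‖ send[Unit]  match
              X ‖ X  match

YES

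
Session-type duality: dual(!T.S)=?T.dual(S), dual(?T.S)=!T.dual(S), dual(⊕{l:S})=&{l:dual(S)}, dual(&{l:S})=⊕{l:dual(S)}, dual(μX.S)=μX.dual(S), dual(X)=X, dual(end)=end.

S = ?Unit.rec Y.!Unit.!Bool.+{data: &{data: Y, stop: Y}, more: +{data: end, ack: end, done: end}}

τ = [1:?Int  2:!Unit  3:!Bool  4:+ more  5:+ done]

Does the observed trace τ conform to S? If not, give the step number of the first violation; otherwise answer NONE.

[1] got ?Int, protocol expects ?Unit  ✗

1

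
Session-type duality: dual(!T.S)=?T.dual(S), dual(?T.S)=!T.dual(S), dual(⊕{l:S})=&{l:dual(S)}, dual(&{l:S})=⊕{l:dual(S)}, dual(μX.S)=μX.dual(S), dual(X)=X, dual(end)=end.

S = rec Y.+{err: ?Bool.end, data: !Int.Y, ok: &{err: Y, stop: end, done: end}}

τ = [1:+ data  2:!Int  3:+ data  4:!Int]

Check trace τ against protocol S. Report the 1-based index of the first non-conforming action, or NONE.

NONE

step 1: + data  ok  state: !Int.rec Y.…
step 2: !Int  ok  state: rec Y.…
step 3: + data  ok  state: !Int.rec Y.…
step 4: !Int  ok  state: rec Y.…
all 4 steps conform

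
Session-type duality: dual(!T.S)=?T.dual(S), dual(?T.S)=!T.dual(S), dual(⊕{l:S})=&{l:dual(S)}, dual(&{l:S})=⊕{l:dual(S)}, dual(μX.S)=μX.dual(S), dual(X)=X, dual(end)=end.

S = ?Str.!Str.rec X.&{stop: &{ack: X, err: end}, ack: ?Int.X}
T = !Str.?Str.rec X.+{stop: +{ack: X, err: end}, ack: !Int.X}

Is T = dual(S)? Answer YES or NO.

?Str ‖ !Str  ok
  !Str ‖ ?Str  ok
    rec X ‖ rec X  ok (μ self-dual)
      &{stop,ack} ‖ +{stop,ack}  ok labels match
        • stop:
          &{ack,err} ‖ +{ack,err}  ok labels match
            • ack:
              X ‖ X  ok
            • err:
              end ‖ end  ok
        • ack:
          ?Int ‖ !Int  ok
            X ‖ X  ok

YES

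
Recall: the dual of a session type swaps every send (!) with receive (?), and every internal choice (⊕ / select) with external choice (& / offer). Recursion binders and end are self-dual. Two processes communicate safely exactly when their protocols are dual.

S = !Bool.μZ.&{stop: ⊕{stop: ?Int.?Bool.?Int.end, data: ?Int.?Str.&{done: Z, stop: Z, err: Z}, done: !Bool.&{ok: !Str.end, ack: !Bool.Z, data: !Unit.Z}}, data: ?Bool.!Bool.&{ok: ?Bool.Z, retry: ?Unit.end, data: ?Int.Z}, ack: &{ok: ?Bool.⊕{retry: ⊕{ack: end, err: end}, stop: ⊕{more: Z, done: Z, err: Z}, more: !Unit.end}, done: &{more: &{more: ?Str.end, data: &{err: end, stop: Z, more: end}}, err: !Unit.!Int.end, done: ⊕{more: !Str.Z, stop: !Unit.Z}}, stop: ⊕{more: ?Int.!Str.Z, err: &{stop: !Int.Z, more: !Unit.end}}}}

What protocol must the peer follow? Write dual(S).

!Bool → ?Bool
  μZ → μZ  (μ self-dual)
    &{stop,data,ack} → ⊕{stop,data,ack}  (external→internal)
      case stop:
        ⊕{stop,data,done} → &{stop,data,done}  (⊕→&)
          case stop:
            ?Int → !Int
              ?Bool → !Bool
                ?Int → !Int
                  end ↦ end
          case data:
            ?Int → !Int
              ?Str → !Str
                &{done,stop,err} → ⊕{done,stop,err}  (external→internal)
                  case done:
                    Z ↦ Z
                  case stop:
                    Z ↦ Z
                  case err:
                    Z ↦ Z
          case done:
            !Bool → ?Bool
              &{ok,ack,data} → ⊕{ok,ack,data}  (external→internal)
                case ok:
                  !Str → ?Str
                    end ↦ end
                case ack:
                  !Bool → ?Bool
                    Z ↦ Z
                case data:
                  !Unit → ?Unit
                    Z ↦ Z
      case data:
        ?Bool → !Bool
          !Bool → ?Bool
            &{ok,retry,data} → ⊕{ok,retry,data}  (external→internal)
              case ok:
                ?Bool → !Bool
                  Z ↦ Z
              case retry:
                ?Unit → !Unit
                  end ↦ end
              case data:
                ?Int → !Int
                  Z ↦ Z
      case ack:
        &{ok,done,stop} → ⊕{ok,done,stop}  (external→internal)
          case ok:
            ?Bool → !Bool
              ⊕{retry,stop,more} → &{retry,stop,more}  (⊕→&)
                case retry:
                  ⊕{ack,err} → &{ack,err}  (⊕→&)
                    case ack:
                      end ↦ end
                    case err:
                      end ↦ end
                case stop:
                  ⊕{more,done,err} → &{more,done,err}  (⊕→&)
                    case more:
                      Z ↦ Z
                    case done:
                      Z ↦ Z
                    case err:
                      Z ↦ Z
                case more:
                  !Unit → ?Unit
                    end ↦ end
          case done:
            &{more,err,done} → ⊕{more,err,done}  (external→internal)
              case more:
                &{more,data} → ⊕{more,data}  (external→internal)
                  case more:
                    ?Str → !Str
                      end ↦ end
                  case data:
                    &{err,stop,more} → ⊕{err,stop,more}  (external→internal)
                      case err:
                        end ↦ end
                      case stop:
                        Z ↦ Z
                      case more:
                        end ↦ end
              case err:
                !Unit → ?Unit
                  !Int → ?Int
                    end ↦ end
              case done:
                ⊕{more,stop} → &{more,stop}  (⊕→&)
                  case more:
                    !Str → ?Str
                      Z ↦ Z
                  case stop:
                    !Unit → ?Unit
                      Z ↦ Z
          case stop:
            ⊕{more,err} → &{more,err}  (⊕→&)
              case more:
                ?Int → !Int
                  !Str → ?Str
                    Z ↦ Z
              case err:
                &{stop,more} → ⊕{stop,more}  (external→internal)
                  case stop:
                    !Int → ?Int
                      Z ↦ Z
                  case more:
                    !Unit → ?Unit
                      end ↦ end

?Bool.μZ.⊕{stop: &{stop: !Int.!Bool.!Int.end, data: !Int.!Str.⊕{done: Z, stop: Z, err: Z}, done: ?Bool.⊕{ok: ?Str.end, ack: ?Bool.Z, data: ?Unit.Z}}, data: !Bool.?Bool.⊕{ok: !Bool.Z, retry: !Unit.end, data: !Int.Z}, ack: ⊕{ok: !Bool.&{retry: &{ack: end, err: end}, stop: &{more: Z, done: Z, err: Z}, more: ?Unit.end}, done: ⊕{more: ⊕{more: !Str.end, data: ⊕{err: end, stop: Z, more: end}}, err: ?Unit.?Int.end, done: &{more: ?Str.Z, stop: ?Unit.Z}}, stop: &{more: !Int.?Str.Z, err: ⊕{stop: ?Int.Z, more: ?Unit.end}}}}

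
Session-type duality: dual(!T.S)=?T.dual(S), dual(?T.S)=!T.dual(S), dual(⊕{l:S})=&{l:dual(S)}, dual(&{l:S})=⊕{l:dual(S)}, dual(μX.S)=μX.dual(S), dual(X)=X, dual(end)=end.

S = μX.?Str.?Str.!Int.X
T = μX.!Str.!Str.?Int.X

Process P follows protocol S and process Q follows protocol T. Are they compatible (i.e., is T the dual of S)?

μX ‖ μX  ✓ (binder kept)
  ?Str ‖ !Str  ✓
    ?Str ‖ !Str  ✓
      !Int ‖ ?Int  ✓
        X ‖ X  ✓

YES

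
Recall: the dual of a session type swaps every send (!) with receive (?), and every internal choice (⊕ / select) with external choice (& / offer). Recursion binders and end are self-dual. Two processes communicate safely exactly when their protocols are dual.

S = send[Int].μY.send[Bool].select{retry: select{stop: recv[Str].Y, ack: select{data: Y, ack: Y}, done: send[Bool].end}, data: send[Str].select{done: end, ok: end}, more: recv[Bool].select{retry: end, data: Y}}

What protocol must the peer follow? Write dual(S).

send[Int] = recv[Int]
  μY = μY  (μ self-dual)
    send[Bool] = recv[Bool]
      select{retry,data,more} = offer{retry,data,more}  (select→offer)
        • retry:
          select{stop,ack,done} = offer{stop,ack,done}  (select→offer)
            • stop:
              recv[Str] = send[Str]
                dual(Y) = Y
            • ack:
              select{data,ack} = offer{data,ack}  (select→offer)
                • data:
                  dual(Y) = Y
                • ack:
                  dual(Y) = Y
            • done:
              send[Bool] = recv[Bool]
                dual(end) = end
        • data:
          send[Str] = recv[Str]
            select{done,ok} = offer{done,ok}  (select→offer)
              • done:
                dual(end) = end
              • ok:
                dual(end) = end
        • more:
          recv[Bool] = send[Bool]
            select{retry,data} = offer{retry,data}  (select→offer)
              • retry:
                dual(end) = end
              • data:
                dual(Y) = Y

recv[Int].μY.recv[Bool].offer{retry: offer{stop: send[Str].Y, ack: offer{data: Y, ack: Y}, done: recv[Bool].end}, data: recv[Str].offer{done: end, ok: end}, more: send[Bool].offer{retry: end, data: Y}}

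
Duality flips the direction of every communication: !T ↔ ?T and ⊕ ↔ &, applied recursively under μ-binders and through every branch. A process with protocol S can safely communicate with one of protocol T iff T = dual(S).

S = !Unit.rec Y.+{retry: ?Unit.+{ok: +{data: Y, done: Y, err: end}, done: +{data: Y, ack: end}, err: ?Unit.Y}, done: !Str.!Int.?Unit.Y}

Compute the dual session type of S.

?Unit.rec Y.&{retry: !Unit.&{ok: &{data: Y, done: Y, err: end}, done: &{data: Y, ack: end}, err: !Unit.Y}, done: ?Str.?Int.!Unit.Y}

!Unit → ?Unit
  rec Y → rec Y  (rec unchanged)
    +{retry,done} → &{retry,done}  (internal→external)
      • retry:
        ?Unit → !Unit
          +{ok,done,err} → &{ok,done,err}  (internal→external)
            • ok:
              +{data,done,err} → &{data,done,err}  (internal→external)
                • data:
                  Y ↦ Y
                • done:
                  Y ↦ Y
                • err:
                  end ↦ end
            • done:
              +{data,ack} → &{data,ack}  (internal→external)
                • data:
                  Y ↦ Y
                • ack:
                  end ↦ end
            • err:
              ?Unit → !Unit
                Y ↦ Y
      • done:
        !Str → ?Str
          !Int → ?Int
            ?Unit → !Unit
              Y ↦ Y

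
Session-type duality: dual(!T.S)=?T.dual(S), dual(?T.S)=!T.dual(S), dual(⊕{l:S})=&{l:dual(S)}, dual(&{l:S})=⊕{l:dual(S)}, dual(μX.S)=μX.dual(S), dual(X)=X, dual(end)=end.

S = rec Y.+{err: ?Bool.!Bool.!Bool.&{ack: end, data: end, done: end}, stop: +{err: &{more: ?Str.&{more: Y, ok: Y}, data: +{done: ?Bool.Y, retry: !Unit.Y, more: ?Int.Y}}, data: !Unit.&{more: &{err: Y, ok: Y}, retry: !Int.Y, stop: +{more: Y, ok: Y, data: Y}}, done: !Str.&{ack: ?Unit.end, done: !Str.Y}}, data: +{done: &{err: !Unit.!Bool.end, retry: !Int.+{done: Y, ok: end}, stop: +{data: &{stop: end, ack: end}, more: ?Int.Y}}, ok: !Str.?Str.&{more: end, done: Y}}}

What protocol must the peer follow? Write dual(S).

rec Y.&{err: !Bool.?Bool.?Bool.+{ack: end, data: end, done: end}, stop: &{err: +{more: !Str.+{more: Y, ok: Y}, data: &{done: !Bool.Y, retry: ?Unit.Y, more: !Int.Y}}, data: ?Unit.+{more: +{err: Y, ok: Y}, retry: ?Int.Y, stop: &{more: Y, ok: Y, data: Y}}, done: ?Str.+{ack: !Unit.end, done: ?Str.Y}}, data: &{done: +{err: ?Unit.?Bool.end, retry: ?Int.&{done: Y, ok: end}, stop: &{data: +{stop: end, ack: end}, more: !Int.Y}}, ok: ?Str.!Str.+{more: end, done: Y}}}

rec Y ↦ rec Y  (rec unchanged)
  +{err,stop,data} ↦ &{err,stop,data}  (⊕→&)
    • err:
      ?Bool ↦ !Bool
        !Bool ↦ ?Bool
          !Bool ↦ ?Bool
            &{ack,data,done} ↦ +{ack,data,done}  (offer→select)
              • ack:
                end self-dual
              • data:
                end self-dual
              • done:
                end self-dual
    • stop:
      +{err,data,done} ↦ &{err,data,done}  (⊕→&)
        • err:
          &{more,data} ↦ +{more,data}  (offer→select)
            • more:
              ?Str ↦ !Str
                &{more,ok} ↦ +{more,ok}  (offer→select)
                  • more:
                    Y self-dual
                  • ok:
                    Y self-dual
            • data:
              +{done,retry,more} ↦ &{done,retry,more}  (⊕→&)
                • done:
                  ?Bool ↦ !Bool
                    Y self-dual
                • retry:
                  !Unit ↦ ?Unit
                    Y self-dual
                • more:
                  ?Int ↦ !Int
                    Y self-dual
        • data:
          !Unit ↦ ?Unit
            &{more,retry,stop} ↦ +{more,retry,stop}  (offer→select)
              • more:
                &{err,ok} ↦ +{err,ok}  (offer→select)
                  • err:
                    Y self-dual
                  • ok:
                    Y self-dual
              • retry:
                !Int ↦ ?Int
                  Y self-dual
              • stop:
                +{more,ok,data} ↦ &{more,ok,data}  (⊕→&)
                  • more:
                    Y self-dual
                  • ok:
                    Y self-dual
                  • data:
                    Y self-dual
        • done:
          !Str ↦ ?Str
            &{ack,done} ↦ +{ack,done}  (offer→select)
              • ack:
                ?Unit ↦ !Unit
                  end self-dual
              • done:
                !Str ↦ ?Str
                  Y self-dual
    • data:
      +{done,ok} ↦ &{done,ok}  (⊕→&)
        • done:
          &{err,retry,stop} ↦ +{err,retry,stop}  (offer→select)
            • err:
              !Unit ↦ ?Unit
                !Bool ↦ ?Bool
                  end self-dual
            • retry:
              !Int ↦ ?Int
                +{done,ok} ↦ &{done,ok}  (⊕→&)
                  • done:
                    Y self-dual
                  • ok:
                    end self-dual
            • stop:
              +{data,more} ↦ &{data,more}  (⊕→&)
                • data:
                  &{stop,ack} ↦ +{stop,ack}  (offer→select)
                    • stop:
                      end self-dual
                    • ack:
                      end self-dual
                • more:
                  ?Int ↦ !Int
                    Y self-dual
        • ok:
          !Str ↦ ?Str
            ?Str ↦ !Str
              &{more,done} ↦ +{more,done}  (offer→select)
                • more:
                  end self-dual
                • done:
                  Y self-dual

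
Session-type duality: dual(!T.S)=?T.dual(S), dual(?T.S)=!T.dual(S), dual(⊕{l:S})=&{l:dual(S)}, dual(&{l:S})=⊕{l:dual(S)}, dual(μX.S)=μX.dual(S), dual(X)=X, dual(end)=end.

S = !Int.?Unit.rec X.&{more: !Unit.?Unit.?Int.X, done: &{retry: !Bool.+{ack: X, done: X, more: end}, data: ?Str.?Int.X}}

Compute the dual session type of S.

!Int = ?Int
  ?Unit = !Unit
    rec X = rec X  (μ self-dual)
      &{more,done} = +{more,done}  (offer→select)
        [more]
          !Unit = ?Unit
            ?Unit = !Unit
              ?Int = !Int
                X ↦ X
        [done]
          &{retry,data} = +{retry,data}  (offer→select)
            [retry]
              !Bool = ?Bool
                +{ack,done,more} = &{ack,done,more}  (internal→external)
                  [ack]
                    X ↦ X
                  [done]
                    X ↦ X
                  [more]
                    end ↦ end
            [data]
              ?Str = !Str
                ?Int = !Int
                  X ↦ X

?Int.!Unit.rec X.+{more: ?Unit.!Unit.!Int.X, done: +{retry: ?Bool.&{ack: X, done: X, more: end}, data: !Str.!Int.X}}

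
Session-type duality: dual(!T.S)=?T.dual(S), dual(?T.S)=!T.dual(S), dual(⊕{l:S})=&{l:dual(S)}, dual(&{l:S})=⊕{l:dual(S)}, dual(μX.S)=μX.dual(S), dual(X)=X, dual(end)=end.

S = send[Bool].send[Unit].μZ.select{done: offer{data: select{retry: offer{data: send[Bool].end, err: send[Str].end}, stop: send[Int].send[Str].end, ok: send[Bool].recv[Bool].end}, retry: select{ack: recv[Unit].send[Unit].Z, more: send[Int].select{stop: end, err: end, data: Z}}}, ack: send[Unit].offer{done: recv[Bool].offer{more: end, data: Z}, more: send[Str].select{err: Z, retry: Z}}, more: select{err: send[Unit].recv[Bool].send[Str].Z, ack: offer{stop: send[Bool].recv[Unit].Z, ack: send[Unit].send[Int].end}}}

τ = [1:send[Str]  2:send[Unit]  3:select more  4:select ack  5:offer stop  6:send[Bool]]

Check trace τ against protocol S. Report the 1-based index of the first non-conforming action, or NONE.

1

[1] got send[Str], protocol expects send[Bool]  ✗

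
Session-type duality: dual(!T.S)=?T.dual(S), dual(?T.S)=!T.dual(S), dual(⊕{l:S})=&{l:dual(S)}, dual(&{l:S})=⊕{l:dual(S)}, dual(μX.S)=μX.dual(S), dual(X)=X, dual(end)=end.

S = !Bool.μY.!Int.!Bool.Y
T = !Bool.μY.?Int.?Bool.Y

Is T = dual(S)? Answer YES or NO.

NO

!Bool | !Bool  ✗ same direction on both sides — not dual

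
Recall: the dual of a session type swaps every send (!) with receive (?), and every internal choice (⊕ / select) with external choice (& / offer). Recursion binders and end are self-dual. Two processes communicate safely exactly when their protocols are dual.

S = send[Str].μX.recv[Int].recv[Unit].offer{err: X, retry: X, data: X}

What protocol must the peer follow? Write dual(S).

recv[Str].μX.send[Int].send[Unit].select{err: X, retry: X, data: X}

send[Str] ↦ recv[Str]
  μX ↦ μX  (μ self-dual)
    recv[Int] ↦ send[Int]
      recv[Unit] ↦ send[Unit]
        offer{err,retry,data} ↦ select{err,retry,data}  (&→⊕)
          [err]
            dual(X) = X
          [retry]
            dual(X) = X
          [data]
            dual(X) = X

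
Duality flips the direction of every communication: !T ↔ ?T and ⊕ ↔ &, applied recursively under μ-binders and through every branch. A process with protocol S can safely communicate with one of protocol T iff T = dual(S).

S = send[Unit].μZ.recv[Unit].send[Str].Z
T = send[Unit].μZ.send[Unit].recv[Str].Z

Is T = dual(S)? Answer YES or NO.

NO

send[Unit] | send[Unit]  ✗ same direction on both sides — not dual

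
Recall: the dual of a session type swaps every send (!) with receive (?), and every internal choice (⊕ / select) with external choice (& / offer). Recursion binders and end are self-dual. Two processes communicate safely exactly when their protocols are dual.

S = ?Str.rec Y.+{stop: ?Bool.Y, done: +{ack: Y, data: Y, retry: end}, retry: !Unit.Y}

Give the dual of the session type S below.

!Str.rec Y.&{stop: !Bool.Y, done: &{ack: Y, data: Y, retry: end}, retry: ?Unit.Y}

?Str ↦ !Str
  rec Y ↦ rec Y  (μ self-dual)
    +{stop,done,retry} ↦ &{stop,done,retry}  (select→offer)
      case stop:
        ?Bool ↦ !Bool
          Y self-dual
      case done:
        +{ack,data,retry} ↦ &{ack,data,retry}  (select→offer)
          case ack:
            Y self-dual
          case data:
            Y self-dual
          case retry:
            end self-dual
      case retry:
        !Unit ↦ ?Unit
          Y self-dual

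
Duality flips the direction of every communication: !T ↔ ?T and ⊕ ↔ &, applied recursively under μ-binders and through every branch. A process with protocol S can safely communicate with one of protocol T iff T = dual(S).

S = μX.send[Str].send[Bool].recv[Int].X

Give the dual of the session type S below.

μX.recv[Str].recv[Bool].send[Int].X

μX → μX  (rec unchanged)
  send[Str] → recv[Str]
    send[Bool] → recv[Bool]
      recv[Int] → send[Int]
        X ↦ X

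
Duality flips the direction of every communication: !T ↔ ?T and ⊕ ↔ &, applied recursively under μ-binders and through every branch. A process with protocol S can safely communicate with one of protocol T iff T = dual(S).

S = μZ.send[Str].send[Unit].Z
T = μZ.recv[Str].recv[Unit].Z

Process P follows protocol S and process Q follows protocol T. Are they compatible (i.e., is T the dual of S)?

YES

μZ | μZ  match (μ self-dual)
  send[Str] | recv[Str]  match
    send[Unit] | recv[Unit]  match
      Z | Z  match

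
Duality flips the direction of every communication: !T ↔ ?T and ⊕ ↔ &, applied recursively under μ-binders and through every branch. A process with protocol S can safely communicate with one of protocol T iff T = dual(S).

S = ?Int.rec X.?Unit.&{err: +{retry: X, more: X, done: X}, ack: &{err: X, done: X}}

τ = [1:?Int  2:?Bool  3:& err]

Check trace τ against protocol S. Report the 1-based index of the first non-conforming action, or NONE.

[1] ?Int  ✓  state: rec X.…
[2] got ?Bool, protocol expects ?Unit  ✗

2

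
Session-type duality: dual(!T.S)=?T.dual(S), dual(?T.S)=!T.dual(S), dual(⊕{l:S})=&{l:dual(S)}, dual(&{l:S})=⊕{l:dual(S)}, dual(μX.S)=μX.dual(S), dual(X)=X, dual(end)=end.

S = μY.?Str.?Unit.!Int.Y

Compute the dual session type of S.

μY ↦ μY  (binder kept)
  ?Str ↦ !Str
    ?Unit ↦ !Unit
      !Int ↦ ?Int
        Y self-dual

μY.!Str.!Unit.?Int.Y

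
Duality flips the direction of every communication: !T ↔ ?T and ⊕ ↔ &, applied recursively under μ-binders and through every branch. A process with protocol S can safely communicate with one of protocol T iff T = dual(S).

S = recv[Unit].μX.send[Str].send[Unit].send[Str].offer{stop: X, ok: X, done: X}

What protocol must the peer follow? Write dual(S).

recv[Unit] ↦ send[Unit]
  μX ↦ μX  (μ self-dual)
    send[Str] ↦ recv[Str]
      send[Unit] ↦ recv[Unit]
        send[Str] ↦ recv[Str]
          offer{stop,ok,done} ↦ select{stop,ok,done}  (external→internal)
            • stop:
              X self-dual
            • ok:
              X self-dual
            • done:
              X self-dual

send[Unit].μX.recv[Str].recv[Unit].recv[Str].select{stop: X, ok: X, done: X}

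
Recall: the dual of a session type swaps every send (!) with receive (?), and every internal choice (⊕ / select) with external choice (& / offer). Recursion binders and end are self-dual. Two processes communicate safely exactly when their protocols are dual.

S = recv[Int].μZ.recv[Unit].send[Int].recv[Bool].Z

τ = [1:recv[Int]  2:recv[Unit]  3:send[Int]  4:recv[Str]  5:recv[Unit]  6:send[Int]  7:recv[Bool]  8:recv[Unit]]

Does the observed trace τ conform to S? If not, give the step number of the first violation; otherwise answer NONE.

@1 recv[Int]  match  cont: μZ.…
@2 recv[Unit]  match  cont: send[Int].recv[Bool].μZ.…
@3 send[Int]  match  cont: recv[Bool].μZ.…
@4 got recv[Str], protocol expects recv[Bool]  ✗

4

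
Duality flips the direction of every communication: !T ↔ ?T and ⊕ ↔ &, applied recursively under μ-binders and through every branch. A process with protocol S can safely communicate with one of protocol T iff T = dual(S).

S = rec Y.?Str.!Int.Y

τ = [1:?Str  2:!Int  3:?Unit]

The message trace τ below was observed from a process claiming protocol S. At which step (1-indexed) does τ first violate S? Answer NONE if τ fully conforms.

[1] ?Str  ✓  cont: !Int.rec Y.…
[2] !Int  ✓  cont: rec Y.…
[3] got ?Unit, protocol expects ?Str  ✗

3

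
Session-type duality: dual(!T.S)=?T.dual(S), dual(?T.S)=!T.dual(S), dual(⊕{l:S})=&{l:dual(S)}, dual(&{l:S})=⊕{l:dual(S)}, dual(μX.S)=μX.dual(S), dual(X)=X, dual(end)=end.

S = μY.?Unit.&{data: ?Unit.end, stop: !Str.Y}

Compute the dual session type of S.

μY → μY  (binder kept)
  ?Unit → !Unit
    &{data,stop} → ⊕{data,stop}  (&→⊕)
      case data:
        ?Unit → !Unit
          dual(end) = end
      case stop:
        !Str → ?Str
          dual(Y) = Y

μY.!Unit.⊕{data: !Unit.end, stop: ?Str.Y}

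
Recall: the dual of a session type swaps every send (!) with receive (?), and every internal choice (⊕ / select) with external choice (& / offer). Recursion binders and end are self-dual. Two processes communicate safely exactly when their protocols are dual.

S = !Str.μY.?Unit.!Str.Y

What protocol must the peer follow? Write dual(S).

!Str ↦ ?Str
  μY ↦ μY  (rec unchanged)
    ?Unit ↦ !Unit
      !Str ↦ ?Str
        dual(Y) = Y

?Str.μY.!Unit.?Str.Y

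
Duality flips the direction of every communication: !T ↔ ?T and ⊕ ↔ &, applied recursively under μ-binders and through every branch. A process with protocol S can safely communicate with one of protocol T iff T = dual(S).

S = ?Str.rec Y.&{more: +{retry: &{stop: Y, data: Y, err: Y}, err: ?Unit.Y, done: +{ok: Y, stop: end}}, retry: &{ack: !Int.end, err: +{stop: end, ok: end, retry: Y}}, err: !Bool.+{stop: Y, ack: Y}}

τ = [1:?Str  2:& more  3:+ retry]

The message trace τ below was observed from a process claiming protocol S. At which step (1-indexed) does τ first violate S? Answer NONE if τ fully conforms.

@1 ?Str  ✓  cont: rec Y.…
@2 & more  ✓  cont: +{retry: &{stop: rec Y.…, data: rec Y.…, err: rec Y.…}, err: ?Unit.rec Y.…, done: +{ok: rec Y.…, stop: end}}
@3 + retry  ✓  cont: &{stop: rec Y.…, data: rec Y.…, err: rec Y.…}
τ conforms to S (length 3)

NONE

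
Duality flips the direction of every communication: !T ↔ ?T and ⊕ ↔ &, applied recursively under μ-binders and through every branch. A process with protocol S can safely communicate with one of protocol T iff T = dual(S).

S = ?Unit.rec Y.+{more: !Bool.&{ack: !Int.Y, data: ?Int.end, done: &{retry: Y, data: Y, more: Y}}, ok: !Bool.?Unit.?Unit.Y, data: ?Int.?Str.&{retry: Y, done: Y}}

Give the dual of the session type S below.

?Unit ↦ !Unit
  rec Y ↦ rec Y  (binder kept)
    +{more,ok,data} ↦ &{more,ok,data}  (internal→external)
      [more]
        !Bool ↦ ?Bool
          &{ack,data,done} ↦ +{ack,data,done}  (external→internal)
            [ack]
              !Int ↦ ?Int
                dual(Y) = Y
            [data]
              ?Int ↦ !Int
                dual(end) = end
            [done]
              &{retry,data,more} ↦ +{retry,data,more}  (external→internal)
                [retry]
                  dual(Y) = Y
                [data]
                  dual(Y) = Y
                [more]
                  dual(Y) = Y
      [ok]
        !Bool ↦ ?Bool
          ?Unit ↦ !Unit
            ?Unit ↦ !Unit
              dual(Y) = Y
      [data]
        ?Int ↦ !Int
          ?Str ↦ !Str
            &{retry,done} ↦ +{retry,done}  (external→internal)
              [retry]
                dual(Y) = Y
              [done]
                dual(Y) = Y

!Unit.rec Y.&{more: ?Bool.+{ack: ?Int.Y, data: !Int.end, done: +{retry: Y, data: Y, more: Y}}, ok: ?Bool.!Unit.!Unit.Y, data: !Int.!Str.+{retry: Y, done: Y}}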